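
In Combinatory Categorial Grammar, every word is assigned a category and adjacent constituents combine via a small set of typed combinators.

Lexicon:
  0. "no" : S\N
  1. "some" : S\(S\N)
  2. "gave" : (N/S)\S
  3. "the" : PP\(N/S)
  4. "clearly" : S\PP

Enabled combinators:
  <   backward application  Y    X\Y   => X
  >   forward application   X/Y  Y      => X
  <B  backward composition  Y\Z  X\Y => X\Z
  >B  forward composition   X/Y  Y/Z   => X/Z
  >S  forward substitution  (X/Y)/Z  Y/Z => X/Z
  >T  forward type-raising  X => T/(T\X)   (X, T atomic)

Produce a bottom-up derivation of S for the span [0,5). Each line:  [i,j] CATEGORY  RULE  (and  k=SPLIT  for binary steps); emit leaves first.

[0,5] S   <
  [0,4] PP   <
    [0,2] S   <
      [0,1] "no" : S\N
      [1,2] "some" : S\(S\N)
    [2,4] PP\S   <B
      [2,3] "gave" : (N/S)\S
      [3,4] "the" : PP\(N/S)
  [4,5] "clearly" : S\PP

[0,1] S\N  lex  "no"
[1,2] S\(S\N)  lex  "some"
[0,2] S  <  k=1
[2,3] (N/S)\S  lex  "gave"
[3,4] PP\(N/S)  lex  "the"
[2,4] PP\S  <B  k=3
[0,4] PP  <  k=2
[4,5] S\PP  lex  "clearly"
[0,5] S  <  k=4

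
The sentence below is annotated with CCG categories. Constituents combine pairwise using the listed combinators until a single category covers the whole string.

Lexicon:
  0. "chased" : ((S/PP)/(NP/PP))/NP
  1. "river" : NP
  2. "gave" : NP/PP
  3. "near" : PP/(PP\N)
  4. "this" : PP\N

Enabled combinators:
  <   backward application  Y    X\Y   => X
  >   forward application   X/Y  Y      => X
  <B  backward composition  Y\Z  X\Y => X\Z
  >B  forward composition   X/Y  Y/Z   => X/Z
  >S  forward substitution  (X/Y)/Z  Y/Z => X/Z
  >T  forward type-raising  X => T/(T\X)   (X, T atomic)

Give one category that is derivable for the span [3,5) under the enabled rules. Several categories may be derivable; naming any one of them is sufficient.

[0,5] S   >
  [0,3] S/PP   >
    [0,2] (S/PP)/(NP/PP)   >
      [0,1] "chased" : ((S/PP)/(NP/PP))/NP
      [1,2] "river" : NP
    [2,3] "gave" : NP/PP
  [3,5] PP   >
    [3,4] "near" : PP/(PP\N)
    [4,5] "this" : PP\N

PP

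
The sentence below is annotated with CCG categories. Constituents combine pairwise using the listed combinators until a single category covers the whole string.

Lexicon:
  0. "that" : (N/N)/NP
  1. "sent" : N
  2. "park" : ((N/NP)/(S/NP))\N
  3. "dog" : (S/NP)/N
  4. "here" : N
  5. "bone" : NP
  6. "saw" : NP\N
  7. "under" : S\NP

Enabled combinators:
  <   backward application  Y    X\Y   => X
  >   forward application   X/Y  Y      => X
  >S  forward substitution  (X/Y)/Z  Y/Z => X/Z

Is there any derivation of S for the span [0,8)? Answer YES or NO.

YES

[0,8] S   <
  [0,7] NP   <
    [0,6] N   >
      [0,5] N/NP   >S
        [0,1] "that" : (N/N)/NP
        [1,5] N/NP   >
          [1,3] (N/NP)/(S/NP)   <
            [1,2] "sent" : N
            [2,3] "park" : ((N/NP)/(S/NP))\N
          [3,5] S/NP   >
            [3,4] "dog" : (S/NP)/N
            [4,5] "here" : N
      [5,6] "bone" : NP
    [6,7] "saw" : NP\N
  [7,8] "under" : S\NP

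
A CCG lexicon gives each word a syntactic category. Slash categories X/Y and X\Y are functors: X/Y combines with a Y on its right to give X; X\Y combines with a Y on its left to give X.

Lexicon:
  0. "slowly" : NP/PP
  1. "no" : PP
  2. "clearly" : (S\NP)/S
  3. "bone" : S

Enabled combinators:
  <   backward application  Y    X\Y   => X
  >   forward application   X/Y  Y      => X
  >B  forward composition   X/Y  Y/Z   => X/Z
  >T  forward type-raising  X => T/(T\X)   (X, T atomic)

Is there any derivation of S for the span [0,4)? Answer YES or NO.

[0,4] S   <
  [0,2] NP   >
    [0,1] "slowly" : NP/PP
    [1,2] "no" : PP
  [2,4] S\NP   >
    [2,3] "clearly" : (S\NP)/S
    [3,4] "bone" : S

YES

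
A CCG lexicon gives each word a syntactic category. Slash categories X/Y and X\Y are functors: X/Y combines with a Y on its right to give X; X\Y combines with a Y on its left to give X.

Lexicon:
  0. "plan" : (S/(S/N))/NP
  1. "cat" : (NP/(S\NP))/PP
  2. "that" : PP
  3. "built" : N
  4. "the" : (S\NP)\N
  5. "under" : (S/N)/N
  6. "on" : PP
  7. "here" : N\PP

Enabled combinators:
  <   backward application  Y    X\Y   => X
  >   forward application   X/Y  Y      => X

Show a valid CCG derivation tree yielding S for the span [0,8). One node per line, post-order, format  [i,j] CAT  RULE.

[0,8] S   >
  [0,5] S/(S/N)   >
    [0,1] "plan" : (S/(S/N))/NP
    [1,5] NP   >
      [1,3] NP/(S\NP)   >
        [1,2] "cat" : (NP/(S\NP))/PP
        [2,3] "that" : PP
      [3,5] S\NP   <
        [3,4] "built" : N
        [4,5] "the" : (S\NP)\N
  [5,8] S/N   >
    [5,6] "under" : (S/N)/N
    [6,8] N   <
      [6,7] "on" : PP
      [7,8] "here" : N\PP

[0,1] (S/(S/N))/NP  lex  "plan"
[1,2] (NP/(S\NP))/PP  lex  "cat"
[2,3] PP  lex  "that"
[1,3] NP/(S\NP)  >  k=2
[3,4] N  lex  "built"
[4,5] (S\NP)\N  lex  "the"
[3,5] S\NP  <  k=4
[1,5] NP  >  k=3
[0,5] S/(S/N)  >  k=1
[5,6] (S/N)/N  lex  "under"
[6,7] PP  lex  "on"
[7,8] N\PP  lex  "here"
[6,8] N  <  k=7
[5,8] S/N  >  k=6
[0,8] S  >  k=5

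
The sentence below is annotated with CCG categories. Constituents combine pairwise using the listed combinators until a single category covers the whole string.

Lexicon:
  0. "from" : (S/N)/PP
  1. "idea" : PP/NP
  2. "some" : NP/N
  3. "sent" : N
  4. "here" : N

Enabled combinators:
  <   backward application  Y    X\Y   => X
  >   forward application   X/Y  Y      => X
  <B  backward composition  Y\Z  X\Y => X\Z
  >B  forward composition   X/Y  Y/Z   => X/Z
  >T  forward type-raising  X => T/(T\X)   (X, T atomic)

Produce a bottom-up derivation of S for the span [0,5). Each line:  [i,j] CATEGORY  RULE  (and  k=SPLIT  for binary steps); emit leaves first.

[0,1] (S/N)/PP  lex  "from"
[1,2] PP/NP  lex  "idea"
[2,3] NP/N  lex  "some"
[3,4] N  lex  "sent"
[2,4] NP  >  k=3
[1,4] PP  >  k=2
[0,4] S/N  >  k=1
[4,5] N  lex  "here"
[0,5] S  >  k=4

[0,5] S   >
  [0,4] S/N   >
    [0,1] "from" : (S/N)/PP
    [1,4] PP   >
      [1,2] "idea" : PP/NP
      [2,4] NP   >
        [2,3] "some" : NP/N
        [3,4] "sent" : N
  [4,5] "here" : N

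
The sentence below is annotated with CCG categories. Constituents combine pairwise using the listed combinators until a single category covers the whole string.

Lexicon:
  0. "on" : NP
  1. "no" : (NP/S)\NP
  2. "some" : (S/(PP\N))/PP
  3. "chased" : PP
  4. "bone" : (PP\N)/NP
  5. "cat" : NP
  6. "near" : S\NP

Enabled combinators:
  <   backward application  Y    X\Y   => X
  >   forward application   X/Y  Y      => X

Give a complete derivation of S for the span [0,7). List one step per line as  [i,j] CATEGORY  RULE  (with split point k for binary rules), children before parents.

[0,7] S   <
  [0,6] NP   >
    [0,2] NP/S   <
      [0,1] "on" : NP
      [1,2] "no" : (NP/S)\NP
    [2,6] S   >
      [2,4] S/(PP\N)   >
        [2,3] "some" : (S/(PP\N))/PP
        [3,4] "chased" : PP
      [4,6] PP\N   >
        [4,5] "bone" : (PP\N)/NP
        [5,6] "cat" : NP
  [6,7] "near" : S\NP

[0,1] NP  lex  "on"
[1,2] (NP/S)\NP  lex  "no"
[0,2] NP/S  <  k=1
[2,3] (S/(PP\N))/PP  lex  "some"
[3,4] PP  lex  "chased"
[2,4] S/(PP\N)  >  k=3
[4,5] (PP\N)/NP  lex  "bone"
[5,6] NP  lex  "cat"
[4,6] PP\N  >  k=5
[2,6] S  >  k=4
[0,6] NP  >  k=2
[6,7] S\NP  lex  "near"
[0,7] S  <  k=6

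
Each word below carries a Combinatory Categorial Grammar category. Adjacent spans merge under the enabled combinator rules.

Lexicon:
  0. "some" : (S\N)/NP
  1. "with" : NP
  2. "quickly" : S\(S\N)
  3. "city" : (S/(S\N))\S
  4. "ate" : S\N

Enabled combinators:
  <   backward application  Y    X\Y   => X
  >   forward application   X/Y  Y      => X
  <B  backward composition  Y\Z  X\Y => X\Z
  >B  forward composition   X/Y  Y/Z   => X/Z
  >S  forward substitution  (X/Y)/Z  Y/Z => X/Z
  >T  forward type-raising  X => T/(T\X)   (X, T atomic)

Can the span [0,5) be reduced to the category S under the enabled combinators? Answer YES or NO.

[0,5] S   >
  [0,4] S/(S\N)   <
    [0,3] S   <
      [0,2] S\N   >
        [0,1] "some" : (S\N)/NP
        [1,2] "with" : NP
      [2,3] "quickly" : S\(S\N)
    [3,4] "city" : (S/(S\N))\S
  [4,5] "ate" : S\N

YES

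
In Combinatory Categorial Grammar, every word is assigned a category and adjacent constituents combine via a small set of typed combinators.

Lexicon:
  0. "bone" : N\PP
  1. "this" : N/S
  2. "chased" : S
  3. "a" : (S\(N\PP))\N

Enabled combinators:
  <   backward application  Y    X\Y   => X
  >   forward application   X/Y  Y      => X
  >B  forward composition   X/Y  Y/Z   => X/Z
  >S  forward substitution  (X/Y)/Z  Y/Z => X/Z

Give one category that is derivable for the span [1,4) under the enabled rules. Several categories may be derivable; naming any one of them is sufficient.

[0,4] S   <
  [0,1] "bone" : N\PP
  [1,4] S\(N\PP)   <
    [1,3] N   >
      [1,2] "this" : N/S
      [2,3] "chased" : S
    [3,4] "a" : (S\(N\PP))\N

S\(N\PP)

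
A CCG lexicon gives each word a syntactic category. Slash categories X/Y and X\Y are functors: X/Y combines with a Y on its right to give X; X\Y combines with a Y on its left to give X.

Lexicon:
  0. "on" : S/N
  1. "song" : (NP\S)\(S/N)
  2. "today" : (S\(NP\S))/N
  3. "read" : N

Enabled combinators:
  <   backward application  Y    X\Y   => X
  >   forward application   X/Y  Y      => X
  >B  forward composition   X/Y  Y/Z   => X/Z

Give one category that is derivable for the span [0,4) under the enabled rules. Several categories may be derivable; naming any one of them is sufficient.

S

[0,4] S   <
  [0,2] NP\S   <
    [0,1] "on" : S/N
    [1,2] "song" : (NP\S)\(S/N)
  [2,4] S\(NP\S)   >
    [2,3] "today" : (S\(NP\S))/N
    [3,4] "read" : N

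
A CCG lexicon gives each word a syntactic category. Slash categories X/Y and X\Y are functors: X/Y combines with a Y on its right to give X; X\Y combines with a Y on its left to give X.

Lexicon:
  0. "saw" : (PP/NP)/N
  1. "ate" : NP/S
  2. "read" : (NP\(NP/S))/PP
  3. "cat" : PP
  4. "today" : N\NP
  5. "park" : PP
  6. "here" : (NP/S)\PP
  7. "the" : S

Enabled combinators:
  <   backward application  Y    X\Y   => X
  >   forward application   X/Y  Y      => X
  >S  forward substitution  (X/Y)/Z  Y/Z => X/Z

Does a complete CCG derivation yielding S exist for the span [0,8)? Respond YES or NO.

(PP/NP)/N NP/S (NP\(NP/S))/PP PP N\NP PP (NP/S)\PP S
CKY chart[0,8] = {PP}; S ∉ chart

NO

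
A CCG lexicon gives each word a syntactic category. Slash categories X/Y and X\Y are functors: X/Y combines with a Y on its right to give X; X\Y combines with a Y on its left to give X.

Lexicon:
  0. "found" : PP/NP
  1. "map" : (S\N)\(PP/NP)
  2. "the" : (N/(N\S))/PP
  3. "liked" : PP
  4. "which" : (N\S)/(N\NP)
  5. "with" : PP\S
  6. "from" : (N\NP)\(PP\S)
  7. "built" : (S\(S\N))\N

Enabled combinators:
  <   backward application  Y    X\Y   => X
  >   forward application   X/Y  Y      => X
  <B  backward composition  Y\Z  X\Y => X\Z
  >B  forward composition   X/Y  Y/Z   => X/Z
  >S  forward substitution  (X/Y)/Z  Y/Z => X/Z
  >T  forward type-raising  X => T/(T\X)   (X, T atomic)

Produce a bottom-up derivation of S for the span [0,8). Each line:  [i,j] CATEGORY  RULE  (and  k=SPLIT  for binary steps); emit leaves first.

[0,1] PP/NP  lex  "found"
[1,2] (S\N)\(PP/NP)  lex  "map"
[0,2] S\N  <  k=1
[2,3] (N/(N\S))/PP  lex  "the"
[3,4] PP  lex  "liked"
[2,4] N/(N\S)  >  k=3
[4,5] (N\S)/(N\NP)  lex  "which"
[5,6] PP\S  lex  "with"
[6,7] (N\NP)\(PP\S)  lex  "from"
[5,7] N\NP  <  k=6
[4,7] N\S  >  k=5
[2,7] N  >  k=4
[7,8] (S\(S\N))\N  lex  "built"
[2,8] S\(S\N)  <  k=7
[0,8] S  <  k=2

[0,8] S   <
  [0,2] S\N   <
    [0,1] "found" : PP/NP
    [1,2] "map" : (S\N)\(PP/NP)
  [2,8] S\(S\N)   <
    [2,7] N   >
      [2,4] N/(N\S)   >
        [2,3] "the" : (N/(N\S))/PP
        [3,4] "liked" : PP
      [4,7] N\S   >
        [4,5] "which" : (N\S)/(N\NP)
        [5,7] N\NP   <
          [5,6] "with" : PP\S
          [6,7] "from" : (N\NP)\(PP\S)
    [7,8] "built" : (S\(S\N))\N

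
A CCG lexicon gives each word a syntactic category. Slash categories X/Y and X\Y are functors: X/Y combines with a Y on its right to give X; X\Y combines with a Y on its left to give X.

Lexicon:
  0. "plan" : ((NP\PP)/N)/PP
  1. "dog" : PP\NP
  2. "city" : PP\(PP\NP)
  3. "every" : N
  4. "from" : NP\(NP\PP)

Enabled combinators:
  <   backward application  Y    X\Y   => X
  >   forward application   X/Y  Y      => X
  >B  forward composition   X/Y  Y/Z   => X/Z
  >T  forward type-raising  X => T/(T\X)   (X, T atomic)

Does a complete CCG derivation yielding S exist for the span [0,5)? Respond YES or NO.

NO

((NP\PP)/N)/PP PP\NP PP\(PP\NP) N NP\(NP\PP)
CKY chart[0,5] = {N/(N\NP), NP, NP/(NP\NP), PP/(PP\NP), S/(S\NP)}; S ∉ chart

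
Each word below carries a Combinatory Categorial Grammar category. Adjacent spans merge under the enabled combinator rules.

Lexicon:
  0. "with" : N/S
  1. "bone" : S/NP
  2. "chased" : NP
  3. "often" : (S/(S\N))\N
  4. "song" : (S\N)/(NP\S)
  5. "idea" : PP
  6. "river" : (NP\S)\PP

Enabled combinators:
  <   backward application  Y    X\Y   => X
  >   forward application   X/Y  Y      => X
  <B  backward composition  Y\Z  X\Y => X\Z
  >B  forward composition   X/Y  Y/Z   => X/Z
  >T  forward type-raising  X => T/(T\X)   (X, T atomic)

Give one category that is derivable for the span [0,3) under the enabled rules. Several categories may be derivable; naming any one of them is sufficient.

[0,7] S   >
  [0,4] S/(S\N)   <
    [0,3] N   >
      [0,1] "with" : N/S
      [1,3] S   >
        [1,2] "bone" : S/NP
        [2,3] "chased" : NP
    [3,4] "often" : (S/(S\N))\N
  [4,7] S\N   >
    [4,5] "song" : (S\N)/(NP\S)
    [5,7] NP\S   <
      [5,6] "idea" : PP
      [6,7] "river" : (NP\S)\PP

N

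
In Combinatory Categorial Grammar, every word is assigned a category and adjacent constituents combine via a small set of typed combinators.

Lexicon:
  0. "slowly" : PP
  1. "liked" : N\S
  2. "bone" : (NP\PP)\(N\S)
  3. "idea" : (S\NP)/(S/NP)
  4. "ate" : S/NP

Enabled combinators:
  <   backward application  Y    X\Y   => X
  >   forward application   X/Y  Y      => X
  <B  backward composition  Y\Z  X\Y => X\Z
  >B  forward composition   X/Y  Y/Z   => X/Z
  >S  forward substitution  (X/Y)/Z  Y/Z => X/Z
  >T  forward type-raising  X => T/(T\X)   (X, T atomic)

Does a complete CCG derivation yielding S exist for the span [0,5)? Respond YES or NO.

[0,5] S   <
  [0,3] NP   <
    [0,1] "slowly" : PP
    [1,3] NP\PP   <
      [1,2] "liked" : N\S
      [2,3] "bone" : (NP\PP)\(N\S)
  [3,5] S\NP   >
    [3,4] "idea" : (S\NP)/(S/NP)
    [4,5] "ate" : S/NP

YES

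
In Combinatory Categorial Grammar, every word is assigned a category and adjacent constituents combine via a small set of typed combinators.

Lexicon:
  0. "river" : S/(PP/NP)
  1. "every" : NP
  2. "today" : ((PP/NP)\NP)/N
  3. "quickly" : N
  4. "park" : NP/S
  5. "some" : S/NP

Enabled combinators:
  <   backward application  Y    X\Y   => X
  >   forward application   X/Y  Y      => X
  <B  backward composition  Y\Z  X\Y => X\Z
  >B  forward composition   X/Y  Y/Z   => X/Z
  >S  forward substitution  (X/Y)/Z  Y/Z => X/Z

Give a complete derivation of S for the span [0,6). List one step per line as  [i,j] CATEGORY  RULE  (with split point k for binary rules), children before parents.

[0,6] S   >
  [0,1] "river" : S/(PP/NP)
  [1,6] PP/NP   >B
    [1,4] PP/NP   <
      [1,2] "every" : NP
      [2,4] (PP/NP)\NP   >
        [2,3] "today" : ((PP/NP)\NP)/N
        [3,4] "quickly" : N
    [4,6] NP/NP   >B
      [4,5] "park" : NP/S
      [5,6] "some" : S/NP

[0,1] S/(PP/NP)  lex  "river"
[1,2] NP  lex  "every"
[2,3] ((PP/NP)\NP)/N  lex  "today"
[3,4] N  lex  "quickly"
[2,4] (PP/NP)\NP  >  k=3
[1,4] PP/NP  <  k=2
[4,5] NP/S  lex  "park"
[5,6] S/NP  lex  "some"
[4,6] NP/NP  >B  k=5
[1,6] PP/NP  >B  k=4
[0,6] S  >  k=1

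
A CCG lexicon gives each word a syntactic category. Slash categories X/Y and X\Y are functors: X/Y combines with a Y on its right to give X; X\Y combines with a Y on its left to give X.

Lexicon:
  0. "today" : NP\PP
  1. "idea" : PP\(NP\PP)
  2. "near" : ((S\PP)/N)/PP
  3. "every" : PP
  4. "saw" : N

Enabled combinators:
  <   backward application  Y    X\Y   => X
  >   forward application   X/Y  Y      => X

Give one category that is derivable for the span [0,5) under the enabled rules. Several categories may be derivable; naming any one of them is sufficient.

S

[0,5] S   <
  [0,2] PP   <
    [0,1] "today" : NP\PP
    [1,2] "idea" : PP\(NP\PP)
  [2,5] S\PP   >
    [2,4] (S\PP)/N   >
      [2,3] "near" : ((S\PP)/N)/PP
      [3,4] "every" : PP
    [4,5] "saw" : N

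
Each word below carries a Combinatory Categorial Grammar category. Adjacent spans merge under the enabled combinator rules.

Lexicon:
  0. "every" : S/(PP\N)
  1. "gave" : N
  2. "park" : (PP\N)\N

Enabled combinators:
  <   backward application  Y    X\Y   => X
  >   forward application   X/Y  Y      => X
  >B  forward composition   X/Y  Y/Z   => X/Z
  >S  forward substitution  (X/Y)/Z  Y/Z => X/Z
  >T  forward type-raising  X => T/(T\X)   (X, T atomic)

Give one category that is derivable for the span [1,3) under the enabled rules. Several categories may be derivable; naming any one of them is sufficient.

[0,3] S   >
  [0,1] "every" : S/(PP\N)
  [1,3] PP\N   <
    [1,2] "gave" : N
    [2,3] "park" : (PP\N)\N

PP\N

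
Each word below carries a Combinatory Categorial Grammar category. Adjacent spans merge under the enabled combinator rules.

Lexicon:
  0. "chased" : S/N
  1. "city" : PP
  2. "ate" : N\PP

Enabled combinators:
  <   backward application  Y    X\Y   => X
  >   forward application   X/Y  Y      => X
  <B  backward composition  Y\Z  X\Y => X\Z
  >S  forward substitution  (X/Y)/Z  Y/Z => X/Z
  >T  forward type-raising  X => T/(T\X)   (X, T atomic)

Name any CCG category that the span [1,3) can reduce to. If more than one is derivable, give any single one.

[0,3] S   >
  [0,1] "chased" : S/N
  [1,3] N   >
    [1,2] N/(N\PP)   >T
      [1,2] "city" : PP
    [2,3] "ate" : N\PP

N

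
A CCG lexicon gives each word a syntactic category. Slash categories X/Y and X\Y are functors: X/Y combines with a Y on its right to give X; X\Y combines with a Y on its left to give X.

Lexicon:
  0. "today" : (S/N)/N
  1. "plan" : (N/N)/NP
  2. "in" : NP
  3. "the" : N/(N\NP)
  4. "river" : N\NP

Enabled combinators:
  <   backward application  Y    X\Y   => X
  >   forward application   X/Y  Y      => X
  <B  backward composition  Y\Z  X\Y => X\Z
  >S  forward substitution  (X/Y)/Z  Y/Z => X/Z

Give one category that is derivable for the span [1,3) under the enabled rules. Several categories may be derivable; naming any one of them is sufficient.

[0,5] S   >
  [0,3] S/N   >S
    [0,1] "today" : (S/N)/N
    [1,3] N/N   >
      [1,2] "plan" : (N/N)/NP
      [2,3] "in" : NP
  [3,5] N   >
    [3,4] "the" : N/(N\NP)
    [4,5] "river" : N\NP

N/N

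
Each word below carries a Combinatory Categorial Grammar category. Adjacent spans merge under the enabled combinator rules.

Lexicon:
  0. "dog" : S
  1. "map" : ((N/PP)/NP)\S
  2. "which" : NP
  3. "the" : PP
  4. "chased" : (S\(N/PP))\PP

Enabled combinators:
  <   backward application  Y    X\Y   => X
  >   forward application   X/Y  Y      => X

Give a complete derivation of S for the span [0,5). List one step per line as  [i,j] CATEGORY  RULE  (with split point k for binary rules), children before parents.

[0,5] S   <
  [0,3] N/PP   >
    [0,2] (N/PP)/NP   <
      [0,1] "dog" : S
      [1,2] "map" : ((N/PP)/NP)\S
    [2,3] "which" : NP
  [3,5] S\(N/PP)   <
    [3,4] "the" : PP
    [4,5] "chased" : (S\(N/PP))\PP

[0,1] S  lex  "dog"
[1,2] ((N/PP)/NP)\S  lex  "map"
[0,2] (N/PP)/NP  <  k=1
[2,3] NP  lex  "which"
[0,3] N/PP  >  k=2
[3,4] PP  lex  "the"
[4,5] (S\(N/PP))\PP  lex  "chased"
[3,5] S\(N/PP)  <  k=4
[0,5] S  <  k=3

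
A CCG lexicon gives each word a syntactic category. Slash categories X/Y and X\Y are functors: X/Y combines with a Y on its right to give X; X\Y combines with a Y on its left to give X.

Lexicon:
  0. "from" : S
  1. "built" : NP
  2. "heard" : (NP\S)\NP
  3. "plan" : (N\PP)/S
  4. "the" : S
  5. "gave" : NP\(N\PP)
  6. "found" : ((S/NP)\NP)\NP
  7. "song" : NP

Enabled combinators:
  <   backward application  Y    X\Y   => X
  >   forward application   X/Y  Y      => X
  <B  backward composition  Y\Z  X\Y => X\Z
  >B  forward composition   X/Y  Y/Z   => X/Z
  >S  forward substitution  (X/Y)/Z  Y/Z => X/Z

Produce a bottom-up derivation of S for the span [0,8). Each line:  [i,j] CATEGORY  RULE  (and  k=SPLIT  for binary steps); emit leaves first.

[0,1] S  lex  "from"
[1,2] NP  lex  "built"
[2,3] (NP\S)\NP  lex  "heard"
[1,3] NP\S  <  k=2
[0,3] NP  <  k=1
[3,4] (N\PP)/S  lex  "plan"
[4,5] S  lex  "the"
[3,5] N\PP  >  k=4
[5,6] NP\(N\PP)  lex  "gave"
[3,6] NP  <  k=5
[6,7] ((S/NP)\NP)\NP  lex  "found"
[3,7] (S/NP)\NP  <  k=6
[0,7] S/NP  <  k=3
[7,8] NP  lex  "song"
[0,8] S  >  k=7

[0,8] S   >
  [0,7] S/NP   <
    [0,3] NP   <
      [0,1] "from" : S
      [1,3] NP\S   <
        [1,2] "built" : NP
        [2,3] "heard" : (NP\S)\NP
    [3,7] (S/NP)\NP   <
      [3,6] NP   <
        [3,5] N\PP   >
          [3,4] "plan" : (N\PP)/S
          [4,5] "the" : S
        [5,6] "gave" : NP\(N\PP)
      [6,7] "found" : ((S/NP)\NP)\NP
  [7,8] "song" : NP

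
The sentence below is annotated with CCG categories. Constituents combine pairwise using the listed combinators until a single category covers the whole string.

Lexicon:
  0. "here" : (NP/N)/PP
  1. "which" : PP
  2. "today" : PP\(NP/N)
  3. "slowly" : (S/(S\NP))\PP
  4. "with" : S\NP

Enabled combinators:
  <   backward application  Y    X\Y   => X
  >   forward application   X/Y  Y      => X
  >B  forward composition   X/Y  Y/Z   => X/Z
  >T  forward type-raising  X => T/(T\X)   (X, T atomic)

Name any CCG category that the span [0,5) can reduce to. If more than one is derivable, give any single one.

S

[0,5] S   >
  [0,4] S/(S\NP)   <
    [0,3] PP   <
      [0,2] NP/N   >
        [0,1] "here" : (NP/N)/PP
        [1,2] "which" : PP
      [2,3] "today" : PP\(NP/N)
    [3,4] "slowly" : (S/(S\NP))\PP
  [4,5] "with" : S\NP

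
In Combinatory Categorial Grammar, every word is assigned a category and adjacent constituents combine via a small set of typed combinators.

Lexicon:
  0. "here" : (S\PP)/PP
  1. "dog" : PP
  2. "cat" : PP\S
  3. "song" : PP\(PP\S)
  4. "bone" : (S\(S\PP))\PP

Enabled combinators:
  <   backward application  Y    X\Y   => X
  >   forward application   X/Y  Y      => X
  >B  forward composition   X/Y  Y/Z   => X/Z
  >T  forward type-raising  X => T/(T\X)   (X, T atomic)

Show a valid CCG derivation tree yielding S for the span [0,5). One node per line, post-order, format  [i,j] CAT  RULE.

[0,5] S   <
  [0,2] S\PP   >
    [0,1] "here" : (S\PP)/PP
    [1,2] "dog" : PP
  [2,5] S\(S\PP)   <
    [2,4] PP   <
      [2,3] "cat" : PP\S
      [3,4] "song" : PP\(PP\S)
    [4,5] "bone" : (S\(S\PP))\PP

[0,1] (S\PP)/PP  lex  "here"
[1,2] PP  lex  "dog"
[0,2] S\PP  >  k=1
[2,3] PP\S  lex  "cat"
[3,4] PP\(PP\S)  lex  "song"
[2,4] PP  <  k=3
[4,5] (S\(S\PP))\PP  lex  "bone"
[2,5] S\(S\PP)  <  k=4
[0,5] S  <  k=2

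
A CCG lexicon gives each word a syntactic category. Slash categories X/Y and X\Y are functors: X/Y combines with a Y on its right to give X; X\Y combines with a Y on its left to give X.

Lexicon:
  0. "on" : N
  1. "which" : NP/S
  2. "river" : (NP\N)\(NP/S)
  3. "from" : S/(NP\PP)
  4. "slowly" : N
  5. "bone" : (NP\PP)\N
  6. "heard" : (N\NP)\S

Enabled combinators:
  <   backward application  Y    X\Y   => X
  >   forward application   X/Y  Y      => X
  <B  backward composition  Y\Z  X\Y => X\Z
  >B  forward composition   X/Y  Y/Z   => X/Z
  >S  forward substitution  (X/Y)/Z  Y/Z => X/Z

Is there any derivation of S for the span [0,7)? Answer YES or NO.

N NP/S (NP\N)\(NP/S) S/(NP\PP) N (NP\PP)\N (N\NP)\S
CKY chart[0,7] = {N}; S ∉ chart

NO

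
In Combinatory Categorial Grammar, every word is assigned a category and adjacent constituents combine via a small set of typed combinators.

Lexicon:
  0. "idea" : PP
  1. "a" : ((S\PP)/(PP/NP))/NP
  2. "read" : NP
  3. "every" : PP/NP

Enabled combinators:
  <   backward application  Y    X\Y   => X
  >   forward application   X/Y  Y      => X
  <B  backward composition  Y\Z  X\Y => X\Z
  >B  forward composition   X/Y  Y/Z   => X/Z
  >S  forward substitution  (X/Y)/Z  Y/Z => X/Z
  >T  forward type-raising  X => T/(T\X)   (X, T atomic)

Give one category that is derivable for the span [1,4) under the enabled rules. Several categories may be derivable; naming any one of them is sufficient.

S\PP

[0,4] S   >
  [0,1] S/(S\PP)   >T
    [0,1] "idea" : PP
  [1,4] S\PP   >
    [1,3] (S\PP)/(PP/NP)   >
      [1,2] "a" : ((S\PP)/(PP/NP))/NP
      [2,3] "read" : NP
    [3,4] "every" : PP/NP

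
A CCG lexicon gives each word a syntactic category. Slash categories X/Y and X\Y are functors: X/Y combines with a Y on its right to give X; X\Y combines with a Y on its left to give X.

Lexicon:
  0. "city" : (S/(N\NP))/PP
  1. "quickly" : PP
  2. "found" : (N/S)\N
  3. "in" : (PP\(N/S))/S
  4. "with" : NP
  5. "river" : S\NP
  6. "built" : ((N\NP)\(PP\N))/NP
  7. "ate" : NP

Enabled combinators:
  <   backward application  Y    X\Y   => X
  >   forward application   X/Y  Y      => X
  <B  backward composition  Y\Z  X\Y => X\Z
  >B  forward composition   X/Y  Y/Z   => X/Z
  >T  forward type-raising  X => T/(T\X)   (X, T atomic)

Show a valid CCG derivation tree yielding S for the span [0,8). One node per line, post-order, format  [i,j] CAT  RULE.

[0,8] S   >
  [0,2] S/(N\NP)   >
    [0,1] "city" : (S/(N\NP))/PP
    [1,2] "quickly" : PP
  [2,8] N\NP   <
    [2,6] PP\N   <B
      [2,3] "found" : (N/S)\N
      [3,6] PP\(N/S)   >
        [3,4] "in" : (PP\(N/S))/S
        [4,6] S   >
          [4,5] S/(S\NP)   >T
            [4,5] "with" : NP
          [5,6] "river" : S\NP
    [6,8] (N\NP)\(PP\N)   >
      [6,7] "built" : ((N\NP)\(PP\N))/NP
      [7,8] "ate" : NP

[0,1] (S/(N\NP))/PP  lex  "city"
[1,2] PP  lex  "quickly"
[0,2] S/(N\NP)  >  k=1
[2,3] (N/S)\N  lex  "found"
[3,4] (PP\(N/S))/S  lex  "in"
[4,5] NP  lex  "with"
[4,5] S/(S\NP)  >T
[5,6] S\NP  lex  "river"
[4,6] S  >  k=5
[3,6] PP\(N/S)  >  k=4
[2,6] PP\N  <B  k=3
[6,7] ((N\NP)\(PP\N))/NP  lex  "built"
[7,8] NP  lex  "ate"
[6,8] (N\NP)\(PP\N)  >  k=7
[2,8] N\NP  <  k=6
[0,8] S  >  k=2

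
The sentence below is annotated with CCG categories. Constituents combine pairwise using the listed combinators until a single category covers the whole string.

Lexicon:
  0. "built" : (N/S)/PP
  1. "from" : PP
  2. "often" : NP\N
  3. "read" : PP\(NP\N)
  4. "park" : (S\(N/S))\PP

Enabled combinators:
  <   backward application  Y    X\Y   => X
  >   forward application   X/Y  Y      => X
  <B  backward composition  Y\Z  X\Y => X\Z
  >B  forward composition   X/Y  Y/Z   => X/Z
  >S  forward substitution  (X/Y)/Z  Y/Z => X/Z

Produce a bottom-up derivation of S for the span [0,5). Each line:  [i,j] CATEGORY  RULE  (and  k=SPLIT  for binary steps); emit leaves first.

[0,5] S   <
  [0,2] N/S   >
    [0,1] "built" : (N/S)/PP
    [1,2] "from" : PP
  [2,5] S\(N/S)   <
    [2,4] PP   <
      [2,3] "often" : NP\N
      [3,4] "read" : PP\(NP\N)
    [4,5] "park" : (S\(N/S))\PP

[0,1] (N/S)/PP  lex  "built"
[1,2] PP  lex  "from"
[0,2] N/S  >  k=1
[2,3] NP\N  lex  "often"
[3,4] PP\(NP\N)  lex  "read"
[2,4] PP  <  k=3
[4,5] (S\(N/S))\PP  lex  "park"
[2,5] S\(N/S)  <  k=4
[0,5] S  <  k=2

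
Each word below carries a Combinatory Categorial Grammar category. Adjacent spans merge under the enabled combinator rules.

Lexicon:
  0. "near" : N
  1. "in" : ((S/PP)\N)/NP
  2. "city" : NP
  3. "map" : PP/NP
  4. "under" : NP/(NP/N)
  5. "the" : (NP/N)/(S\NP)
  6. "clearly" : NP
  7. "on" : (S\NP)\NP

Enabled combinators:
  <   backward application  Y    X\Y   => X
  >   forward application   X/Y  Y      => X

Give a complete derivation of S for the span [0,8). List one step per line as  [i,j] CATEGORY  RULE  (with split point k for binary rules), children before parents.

[0,1] N  lex  "near"
[1,2] ((S/PP)\N)/NP  lex  "in"
[2,3] NP  lex  "city"
[1,3] (S/PP)\N  >  k=2
[0,3] S/PP  <  k=1
[3,4] PP/NP  lex  "map"
[4,5] NP/(NP/N)  lex  "under"
[5,6] (NP/N)/(S\NP)  lex  "the"
[6,7] NP  lex  "clearly"
[7,8] (S\NP)\NP  lex  "on"
[6,8] S\NP  <  k=7
[5,8] NP/N  >  k=6
[4,8] NP  >  k=5
[3,8] PP  >  k=4
[0,8] S  >  k=3

[0,8] S   >
  [0,3] S/PP   <
    [0,1] "near" : N
    [1,3] (S/PP)\N   >
      [1,2] "in" : ((S/PP)\N)/NP
      [2,3] "city" : NP
  [3,8] PP   >
    [3,4] "map" : PP/NP
    [4,8] NP   >
      [4,5] "under" : NP/(NP/N)
      [5,8] NP/N   >
        [5,6] "the" : (NP/N)/(S\NP)
        [6,8] S\NP   <
          [6,7] "clearly" : NP
          [7,8] "on" : (S\NP)\NP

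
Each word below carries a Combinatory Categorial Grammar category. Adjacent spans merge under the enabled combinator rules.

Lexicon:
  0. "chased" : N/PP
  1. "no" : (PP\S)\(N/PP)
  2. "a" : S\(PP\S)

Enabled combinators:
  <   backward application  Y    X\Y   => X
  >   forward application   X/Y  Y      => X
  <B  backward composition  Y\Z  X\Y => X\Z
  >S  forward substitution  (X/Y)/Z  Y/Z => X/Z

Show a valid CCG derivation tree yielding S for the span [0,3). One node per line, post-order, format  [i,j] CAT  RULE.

[0,1] N/PP  lex  "chased"
[1,2] (PP\S)\(N/PP)  lex  "no"
[0,2] PP\S  <  k=1
[2,3] S\(PP\S)  lex  "a"
[0,3] S  <  k=2

[0,3] S   <
  [0,2] PP\S   <
    [0,1] "chased" : N/PP
    [1,2] "no" : (PP\S)\(N/PP)
  [2,3] "a" : S\(PP\S)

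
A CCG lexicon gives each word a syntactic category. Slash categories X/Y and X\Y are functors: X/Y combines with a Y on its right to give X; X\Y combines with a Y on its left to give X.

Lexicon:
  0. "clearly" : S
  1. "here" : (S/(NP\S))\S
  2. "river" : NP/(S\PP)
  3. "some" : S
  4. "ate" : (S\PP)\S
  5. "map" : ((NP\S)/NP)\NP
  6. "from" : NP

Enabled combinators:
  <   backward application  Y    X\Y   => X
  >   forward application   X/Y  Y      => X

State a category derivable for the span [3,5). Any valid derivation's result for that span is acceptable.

S\PP

[0,7] S   >
  [0,2] S/(NP\S)   <
    [0,1] "clearly" : S
    [1,2] "here" : (S/(NP\S))\S
  [2,7] NP\S   >
    [2,6] (NP\S)/NP   <
      [2,5] NP   >
        [2,3] "river" : NP/(S\PP)
        [3,5] S\PP   <
          [3,4] "some" : S
          [4,5] "ate" : (S\PP)\S
      [5,6] "map" : ((NP\S)/NP)\NP
    [6,7] "from" : NP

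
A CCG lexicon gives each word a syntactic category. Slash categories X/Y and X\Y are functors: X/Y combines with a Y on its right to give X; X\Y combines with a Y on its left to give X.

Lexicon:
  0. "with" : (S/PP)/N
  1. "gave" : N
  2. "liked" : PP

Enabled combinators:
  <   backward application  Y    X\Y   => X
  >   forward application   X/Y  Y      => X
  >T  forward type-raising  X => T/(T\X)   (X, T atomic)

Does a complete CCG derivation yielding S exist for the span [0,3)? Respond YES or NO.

[0,3] S   >
  [0,2] S/PP   >
    [0,1] "with" : (S/PP)/N
    [1,2] "gave" : N
  [2,3] "liked" : PP

YES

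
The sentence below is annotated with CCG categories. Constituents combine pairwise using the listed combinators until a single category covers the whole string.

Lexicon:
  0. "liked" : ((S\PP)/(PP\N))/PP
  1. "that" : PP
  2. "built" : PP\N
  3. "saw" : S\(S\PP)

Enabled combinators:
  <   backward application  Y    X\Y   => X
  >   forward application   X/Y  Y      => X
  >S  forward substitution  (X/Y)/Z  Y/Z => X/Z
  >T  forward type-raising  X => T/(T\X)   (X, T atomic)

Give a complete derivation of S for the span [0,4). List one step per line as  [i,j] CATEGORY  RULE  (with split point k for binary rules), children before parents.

[0,4] S   <
  [0,3] S\PP   >
    [0,2] (S\PP)/(PP\N)   >
      [0,1] "liked" : ((S\PP)/(PP\N))/PP
      [1,2] "that" : PP
    [2,3] "built" : PP\N
  [3,4] "saw" : S\(S\PP)

[0,1] ((S\PP)/(PP\N))/PP  lex  "liked"
[1,2] PP  lex  "that"
[0,2] (S\PP)/(PP\N)  >  k=1
[2,3] PP\N  lex  "built"
[0,3] S\PP  >  k=2
[3,4] S\(S\PP)  lex  "saw"
[0,4] S  <  k=3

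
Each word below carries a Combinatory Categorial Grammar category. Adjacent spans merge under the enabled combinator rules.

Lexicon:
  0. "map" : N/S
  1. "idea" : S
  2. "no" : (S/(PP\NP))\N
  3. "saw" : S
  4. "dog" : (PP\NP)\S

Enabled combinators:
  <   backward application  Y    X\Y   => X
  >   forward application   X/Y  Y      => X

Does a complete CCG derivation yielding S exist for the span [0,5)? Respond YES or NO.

[0,5] S   >
  [0,3] S/(PP\NP)   <
    [0,2] N   >
      [0,1] "map" : N/S
      [1,2] "idea" : S
    [2,3] "no" : (S/(PP\NP))\N
  [3,5] PP\NP   <
    [3,4] "saw" : S
    [4,5] "dog" : (PP\NP)\S

YES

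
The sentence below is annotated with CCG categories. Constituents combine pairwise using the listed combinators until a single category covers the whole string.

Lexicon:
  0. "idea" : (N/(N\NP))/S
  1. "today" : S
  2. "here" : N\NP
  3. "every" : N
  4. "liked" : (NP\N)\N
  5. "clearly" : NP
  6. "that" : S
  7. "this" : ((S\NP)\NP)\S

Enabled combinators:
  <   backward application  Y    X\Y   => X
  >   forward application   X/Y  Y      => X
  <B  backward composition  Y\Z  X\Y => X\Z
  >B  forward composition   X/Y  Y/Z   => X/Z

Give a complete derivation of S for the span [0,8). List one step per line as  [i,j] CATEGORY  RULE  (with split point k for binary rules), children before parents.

[0,8] S   <
  [0,5] NP   <
    [0,3] N   >
      [0,2] N/(N\NP)   >
        [0,1] "idea" : (N/(N\NP))/S
        [1,2] "today" : S
      [2,3] "here" : N\NP
    [3,5] NP\N   <
      [3,4] "every" : N
      [4,5] "liked" : (NP\N)\N
  [5,8] S\NP   <
    [5,6] "clearly" : NP
    [6,8] (S\NP)\NP   <
      [6,7] "that" : S
      [7,8] "this" : ((S\NP)\NP)\S

[0,1] (N/(N\NP))/S  lex  "idea"
[1,2] S  lex  "today"
[0,2] N/(N\NP)  >  k=1
[2,3] N\NP  lex  "here"
[0,3] N  >  k=2
[3,4] N  lex  "every"
[4,5] (NP\N)\N  lex  "liked"
[3,5] NP\N  <  k=4
[0,5] NP  <  k=3
[5,6] NP  lex  "clearly"
[6,7] S  lex  "that"
[7,8] ((S\NP)\NP)\S  lex  "this"
[6,8] (S\NP)\NP  <  k=7
[5,8] S\NP  <  k=6
[0,8] S  <  k=5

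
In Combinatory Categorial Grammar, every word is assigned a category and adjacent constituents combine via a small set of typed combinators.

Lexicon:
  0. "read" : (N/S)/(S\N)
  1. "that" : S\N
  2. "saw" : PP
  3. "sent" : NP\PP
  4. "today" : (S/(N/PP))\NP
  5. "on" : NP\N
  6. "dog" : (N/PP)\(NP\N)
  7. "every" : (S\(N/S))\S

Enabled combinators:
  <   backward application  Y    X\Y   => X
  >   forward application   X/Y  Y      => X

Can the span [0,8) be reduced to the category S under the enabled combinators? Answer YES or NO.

YES

[0,8] S   <
  [0,2] N/S   >
    [0,1] "read" : (N/S)/(S\N)
    [1,2] "that" : S\N
  [2,8] S\(N/S)   <
    [2,7] S   >
      [2,5] S/(N/PP)   <
        [2,4] NP   <
          [2,3] "saw" : PP
          [3,4] "sent" : NP\PP
        [4,5] "today" : (S/(N/PP))\NP
      [5,7] N/PP   <
        [5,6] "on" : NP\N
        [6,7] "dog" : (N/PP)\(NP\N)
    [7,8] "every" : (S\(N/S))\S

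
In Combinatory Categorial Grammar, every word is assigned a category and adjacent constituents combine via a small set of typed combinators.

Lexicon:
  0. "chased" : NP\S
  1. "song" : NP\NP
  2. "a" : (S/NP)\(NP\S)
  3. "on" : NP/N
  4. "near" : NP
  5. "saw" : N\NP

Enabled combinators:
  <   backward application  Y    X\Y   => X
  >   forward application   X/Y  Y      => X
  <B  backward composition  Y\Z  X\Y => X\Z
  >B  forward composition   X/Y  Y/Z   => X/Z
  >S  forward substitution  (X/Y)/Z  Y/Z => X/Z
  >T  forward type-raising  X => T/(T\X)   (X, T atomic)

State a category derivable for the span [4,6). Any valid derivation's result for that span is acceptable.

[0,6] S   >
  [0,3] S/NP   <
    [0,2] NP\S   <B
      [0,1] "chased" : NP\S
      [1,2] "song" : NP\NP
    [2,3] "a" : (S/NP)\(NP\S)
  [3,6] NP   >
    [3,4] "on" : NP/N
    [4,6] N   >
      [4,5] N/(N\NP)   >T
        [4,5] "near" : NP
      [5,6] "saw" : N\NP

N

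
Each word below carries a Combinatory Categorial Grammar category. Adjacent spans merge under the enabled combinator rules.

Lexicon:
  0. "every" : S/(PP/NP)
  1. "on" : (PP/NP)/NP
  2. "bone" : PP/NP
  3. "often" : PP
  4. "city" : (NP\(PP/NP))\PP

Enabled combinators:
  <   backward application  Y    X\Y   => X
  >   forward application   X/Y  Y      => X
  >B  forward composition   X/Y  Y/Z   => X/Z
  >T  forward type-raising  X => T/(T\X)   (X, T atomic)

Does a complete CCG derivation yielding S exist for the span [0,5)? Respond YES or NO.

[0,5] S   >
  [0,2] S/NP   >B
    [0,1] "every" : S/(PP/NP)
    [1,2] "on" : (PP/NP)/NP
  [2,5] NP   <
    [2,3] "bone" : PP/NP
    [3,5] NP\(PP/NP)   <
      [3,4] "often" : PP
      [4,5] "city" : (NP\(PP/NP))\PP

YES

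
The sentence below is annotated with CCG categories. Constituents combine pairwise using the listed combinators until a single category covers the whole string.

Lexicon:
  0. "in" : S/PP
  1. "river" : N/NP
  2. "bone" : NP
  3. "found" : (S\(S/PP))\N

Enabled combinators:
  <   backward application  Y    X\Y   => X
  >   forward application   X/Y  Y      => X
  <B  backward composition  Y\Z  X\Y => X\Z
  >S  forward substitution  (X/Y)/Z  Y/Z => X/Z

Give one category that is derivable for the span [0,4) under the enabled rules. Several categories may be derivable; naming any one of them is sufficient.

S

[0,4] S   <
  [0,1] "in" : S/PP
  [1,4] S\(S/PP)   <
    [1,3] N   >
      [1,2] "river" : N/NP
      [2,3] "bone" : NP
    [3,4] "found" : (S\(S/PP))\N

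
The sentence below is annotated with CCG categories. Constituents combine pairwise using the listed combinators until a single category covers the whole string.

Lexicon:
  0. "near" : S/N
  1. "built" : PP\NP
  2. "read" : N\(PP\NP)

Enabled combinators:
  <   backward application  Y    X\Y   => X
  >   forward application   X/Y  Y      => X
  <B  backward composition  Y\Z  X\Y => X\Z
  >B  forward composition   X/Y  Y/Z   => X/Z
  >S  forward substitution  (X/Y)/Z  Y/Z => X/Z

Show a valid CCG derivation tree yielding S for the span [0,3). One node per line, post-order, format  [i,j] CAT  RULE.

[0,3] S   >
  [0,1] "near" : S/N
  [1,3] N   <
    [1,2] "built" : PP\NP
    [2,3] "read" : N\(PP\NP)

[0,1] S/N  lex  "near"
[1,2] PP\NP  lex  "built"
[2,3] N\(PP\NP)  lex  "read"
[1,3] N  <  k=2
[0,3] S  >  k=1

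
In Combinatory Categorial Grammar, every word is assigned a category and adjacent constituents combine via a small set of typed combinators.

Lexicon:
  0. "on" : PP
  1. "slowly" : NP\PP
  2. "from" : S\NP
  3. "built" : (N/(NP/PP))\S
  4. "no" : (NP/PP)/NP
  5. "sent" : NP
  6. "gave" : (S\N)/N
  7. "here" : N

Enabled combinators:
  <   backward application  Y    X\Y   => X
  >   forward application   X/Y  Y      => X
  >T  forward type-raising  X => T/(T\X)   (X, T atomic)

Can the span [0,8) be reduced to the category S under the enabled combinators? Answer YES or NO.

YES

[0,8] S   <
  [0,6] N   >
    [0,4] N/(NP/PP)   <
      [0,3] S   <
        [0,2] NP   <
          [0,1] "on" : PP
          [1,2] "slowly" : NP\PP
        [2,3] "from" : S\NP
      [3,4] "built" : (N/(NP/PP))\S
    [4,6] NP/PP   >
      [4,5] "no" : (NP/PP)/NP
      [5,6] "sent" : NP
  [6,8] S\N   >
    [6,7] "gave" : (S\N)/N
    [7,8] "here" : N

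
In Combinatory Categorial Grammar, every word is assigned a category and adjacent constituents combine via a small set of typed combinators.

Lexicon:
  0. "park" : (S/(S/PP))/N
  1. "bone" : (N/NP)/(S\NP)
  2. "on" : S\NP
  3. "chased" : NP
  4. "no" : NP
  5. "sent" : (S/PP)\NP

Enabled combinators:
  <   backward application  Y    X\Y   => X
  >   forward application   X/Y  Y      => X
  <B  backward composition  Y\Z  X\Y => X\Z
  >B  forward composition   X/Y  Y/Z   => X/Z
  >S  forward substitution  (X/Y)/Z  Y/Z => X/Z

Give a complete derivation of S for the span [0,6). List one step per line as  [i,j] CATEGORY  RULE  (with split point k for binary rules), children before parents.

[0,6] S   >
  [0,4] S/(S/PP)   >
    [0,1] "park" : (S/(S/PP))/N
    [1,4] N   >
      [1,3] N/NP   >
        [1,2] "bone" : (N/NP)/(S\NP)
        [2,3] "on" : S\NP
      [3,4] "chased" : NP
  [4,6] S/PP   <
    [4,5] "no" : NP
    [5,6] "sent" : (S/PP)\NP

[0,1] (S/(S/PP))/N  lex  "park"
[1,2] (N/NP)/(S\NP)  lex  "bone"
[2,3] S\NP  lex  "on"
[1,3] N/NP  >  k=2
[3,4] NP  lex  "chased"
[1,4] N  >  k=3
[0,4] S/(S/PP)  >  k=1
[4,5] NP  lex  "no"
[5,6] (S/PP)\NP  lex  "sent"
[4,6] S/PP  <  k=5
[0,6] S  >  k=4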